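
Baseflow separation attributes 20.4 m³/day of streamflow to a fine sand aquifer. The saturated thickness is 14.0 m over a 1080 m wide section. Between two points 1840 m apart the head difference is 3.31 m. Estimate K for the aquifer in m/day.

0.750

Cross-sectional area A = 1080 × 14.0 = 15120 m².
Hydraulic gradient i = Δh / L = 3.31 / 1840 = 0.001799.
From Q = K·A·i, K = Q / (A·i) = 20.4 / (15120 × 0.001799) = 0.7500 m/day.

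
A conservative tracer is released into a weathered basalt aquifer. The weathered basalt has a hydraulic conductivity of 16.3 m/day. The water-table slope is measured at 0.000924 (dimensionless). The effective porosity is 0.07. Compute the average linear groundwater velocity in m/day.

Hydraulic gradient i = 0.000924.
Darcy flux q = K · i = 16.30 × 0.0009240 = 0.01506 m/day.
Seepage velocity v = q / n_e = 0.01506 / 0.07 = 0.2152 m/day.

0.215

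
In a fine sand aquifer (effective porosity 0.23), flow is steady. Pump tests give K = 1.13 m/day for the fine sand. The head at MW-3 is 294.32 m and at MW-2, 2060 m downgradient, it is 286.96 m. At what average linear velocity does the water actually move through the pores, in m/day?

0.0176

Hydraulic gradient i = (294.32 − 286.96) / 2060 = 7.36 / 2060 = 0.003573.
Darcy flux q = K · i = 1.130 × 0.003573 = 0.004037 m/day.
Seepage velocity v = q / n_e = 0.004037 / 0.23 = 0.01755 m/day.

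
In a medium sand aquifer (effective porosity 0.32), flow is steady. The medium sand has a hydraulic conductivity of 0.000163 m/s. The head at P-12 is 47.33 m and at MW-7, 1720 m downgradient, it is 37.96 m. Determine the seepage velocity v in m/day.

0.240

Convert K: 0.000163 m/s × 86400 = 14.08 m/day.
Hydraulic gradient i = (47.33 − 37.96) / 1720 = 9.37 / 1720 = 0.005448.
Darcy flux q = K · i = 14.08 × 0.005448 = 0.07672 m/day.
Seepage velocity v = q / n_e = 0.07672 / 0.32 = 0.2398 m/day.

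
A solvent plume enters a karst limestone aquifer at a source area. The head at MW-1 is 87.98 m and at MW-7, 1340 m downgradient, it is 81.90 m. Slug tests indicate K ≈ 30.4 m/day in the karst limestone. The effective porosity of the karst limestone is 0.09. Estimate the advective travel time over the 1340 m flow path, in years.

Hydraulic gradient i = (87.98 − 81.90) / 1340 = 6.08 / 1340 = 0.004537.
Darcy flux q = K · i = 30.40 × 0.004537 = 0.1379 m/day.
Seepage velocity v = q / n_e = 0.1379 / 0.09 = 1.533 m/day.
Travel time t = L / v = 1340 / 1.533 = 874.3 days = 2.394 years.

2.39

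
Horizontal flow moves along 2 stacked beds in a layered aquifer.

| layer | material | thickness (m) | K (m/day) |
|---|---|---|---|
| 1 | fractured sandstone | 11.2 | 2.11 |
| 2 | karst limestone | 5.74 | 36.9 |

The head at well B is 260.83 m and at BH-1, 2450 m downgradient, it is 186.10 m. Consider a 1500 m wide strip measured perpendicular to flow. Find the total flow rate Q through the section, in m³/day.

10800

Flow is parallel to layering, so each bed carries its own Darcy discharge and the transmissivities add.
Σ(K_i·b_i) = 2.11×11.2 + 36.9×5.74 = 235.4 m²/day.
Hydraulic gradient i = (260.83 − 186.10) / 2450 = 74.73 / 2450 = 0.03050.
Q = Σ(K_i·b_i) · W · i = 235.4 × 1500 × 0.03050 = 10772 m³/day.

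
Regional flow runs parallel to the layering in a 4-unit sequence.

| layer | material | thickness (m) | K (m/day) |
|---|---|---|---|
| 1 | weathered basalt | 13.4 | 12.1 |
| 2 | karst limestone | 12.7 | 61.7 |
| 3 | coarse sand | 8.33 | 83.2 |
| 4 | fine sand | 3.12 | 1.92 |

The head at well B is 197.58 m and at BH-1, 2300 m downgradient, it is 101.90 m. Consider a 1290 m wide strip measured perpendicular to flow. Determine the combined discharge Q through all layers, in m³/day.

88300

Flow is parallel to layering, so each bed carries its own Darcy discharge and the transmissivities add.
Σ(K_i·b_i) = 12.1×13.4 + 61.7×12.7 + 83.2×8.33 + 1.92×3.12 = 1645 m²/day.
Hydraulic gradient i = (197.58 − 101.90) / 2300 = 95.68 / 2300 = 0.04160.
Q = Σ(K_i·b_i) · W · i = 1645 × 1290 × 0.04160 = 88265 m³/day.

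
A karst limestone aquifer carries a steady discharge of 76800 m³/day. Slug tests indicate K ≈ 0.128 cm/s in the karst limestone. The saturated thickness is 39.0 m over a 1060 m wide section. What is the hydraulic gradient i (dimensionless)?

0.0168

Convert K: 0.128 cm/s × 864 = 110.6 m/day.
Cross-sectional area A = 1060 × 39.0 = 41340 m².
From Q = K·A·i, i = Q / (K·A) = 76800 / (110.6 × 41340) = 0.01680.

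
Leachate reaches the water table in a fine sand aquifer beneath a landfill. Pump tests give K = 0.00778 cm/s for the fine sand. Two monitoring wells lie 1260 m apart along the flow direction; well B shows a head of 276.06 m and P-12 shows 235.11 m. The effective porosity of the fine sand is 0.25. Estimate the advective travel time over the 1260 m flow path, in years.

3.95

Convert K: 0.00778 cm/s × 864 = 6.722 m/day.
Hydraulic gradient i = (276.06 − 235.11) / 1260 = 40.95 / 1260 = 0.03250.
Darcy flux q = K · i = 6.722 × 0.03250 = 0.2185 m/day.
Seepage velocity v = q / n_e = 0.2185 / 0.25 = 0.8738 m/day.
Travel time t = L / v = 1260 / 0.8738 = 1442 days = 3.948 years.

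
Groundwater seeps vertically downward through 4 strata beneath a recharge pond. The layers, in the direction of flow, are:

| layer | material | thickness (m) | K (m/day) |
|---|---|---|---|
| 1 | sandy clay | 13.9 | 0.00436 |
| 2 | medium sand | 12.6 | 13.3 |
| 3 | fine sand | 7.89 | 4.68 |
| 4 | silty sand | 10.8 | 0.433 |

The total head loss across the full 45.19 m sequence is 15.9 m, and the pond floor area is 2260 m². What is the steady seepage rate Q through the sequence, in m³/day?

11.2

Flow is perpendicular to layering, so the layers act in series and the equivalent K is the thickness-weighted harmonic mean.
Total thickness L = 13.9 + 12.6 + 7.89 + 10.8 = 45.19 m.
Σ(b_i/K_i) = 13.9/0.00436 + 12.6/13.3 + 7.89/4.68 + 10.8/0.433 = 3216 d.
K_eq = L / Σ(b_i/K_i) = 45.19 / 3216 = 0.01405 m/day.
Q = K_eq · A · (Δh/L) = 0.01405 × 2260 × (15.9/45.19) = 11.17 m³/day.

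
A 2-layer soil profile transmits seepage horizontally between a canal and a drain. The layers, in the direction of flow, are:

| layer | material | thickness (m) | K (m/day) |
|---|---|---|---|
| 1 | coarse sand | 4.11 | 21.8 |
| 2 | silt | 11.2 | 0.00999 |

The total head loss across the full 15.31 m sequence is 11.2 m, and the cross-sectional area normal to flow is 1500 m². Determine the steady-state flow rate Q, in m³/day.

15.0

Flow is perpendicular to layering, so the layers act in series and the equivalent K is the thickness-weighted harmonic mean.
Total thickness L = 4.11 + 11.2 = 15.31 m.
Σ(b_i/K_i) = 4.11/21.8 + 11.2/0.00999 = 1121 d.
K_eq = L / Σ(b_i/K_i) = 15.31 / 1121 = 0.01365 m/day.
Q = K_eq · A · (Δh/L) = 0.01365 × 1500 × (11.2/15.31) = 14.98 m³/day.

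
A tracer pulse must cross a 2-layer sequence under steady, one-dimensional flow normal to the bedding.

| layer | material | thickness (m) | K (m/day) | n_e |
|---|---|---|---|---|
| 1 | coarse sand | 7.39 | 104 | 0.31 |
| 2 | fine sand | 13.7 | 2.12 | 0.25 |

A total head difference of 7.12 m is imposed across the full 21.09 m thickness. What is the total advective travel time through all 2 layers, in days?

With flow normal to the layers, continuity requires the same specific discharge q through every layer.
Σ(b_i/K_i) = 7.39/104 + 13.7/2.12 = 6.533 d.
q = Δh / Σ(b_i/K_i) = 7.12 / 6.533 = 1.090 m/day.
In each layer the seepage velocity is v_i = q/n_i, so the layer transit time is t_i = b_i·n_i / q:
  layer 1 (coarse sand): t_1 = 7.39 × 0.31 / 1.090 = 2.102 d
  layer 2 (fine sand): t_2 = 13.7 × 0.25 / 1.090 = 3.143 d
Total t = Σ t_i = 5.245 days.

5.24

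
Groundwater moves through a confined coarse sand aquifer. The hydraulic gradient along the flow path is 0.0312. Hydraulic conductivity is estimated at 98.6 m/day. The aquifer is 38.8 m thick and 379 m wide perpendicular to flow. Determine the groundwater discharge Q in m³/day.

45200

Cross-sectional area A = 379 × 38.8 = 14705 m².
Hydraulic gradient i = 0.0312.
Darcy's law: Q = K · A · i = 98.60 × 14705 × 0.03120 = 45238 m³/day.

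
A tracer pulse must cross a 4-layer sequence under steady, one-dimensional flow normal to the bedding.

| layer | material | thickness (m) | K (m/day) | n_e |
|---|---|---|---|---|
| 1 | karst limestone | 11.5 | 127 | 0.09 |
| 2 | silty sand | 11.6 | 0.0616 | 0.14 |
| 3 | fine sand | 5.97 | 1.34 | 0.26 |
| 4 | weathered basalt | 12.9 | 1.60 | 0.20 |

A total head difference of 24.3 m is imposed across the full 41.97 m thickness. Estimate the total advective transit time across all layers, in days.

With flow normal to the layers, continuity requires the same specific discharge q through every layer.
Σ(b_i/K_i) = 11.5/127 + 11.6/0.0616 + 5.97/1.34 + 12.9/1.60 = 200.9 d.
q = Δh / Σ(b_i/K_i) = 24.3 / 200.9 = 0.1209 m/day.
In each layer the seepage velocity is v_i = q/n_i, so the layer transit time is t_i = b_i·n_i / q:
  layer 1 (karst limestone): t_1 = 11.5 × 0.09 / 0.1209 = 8.558 d
  layer 2 (silty sand): t_2 = 11.6 × 0.14 / 0.1209 = 13.43 d
  layer 3 (fine sand): t_3 = 5.97 × 0.26 / 0.1209 = 12.83 d
  layer 4 (weathered basalt): t_4 = 12.9 × 0.20 / 0.1209 = 21.33 d
Total t = Σ t_i = 56.15 days.

56.2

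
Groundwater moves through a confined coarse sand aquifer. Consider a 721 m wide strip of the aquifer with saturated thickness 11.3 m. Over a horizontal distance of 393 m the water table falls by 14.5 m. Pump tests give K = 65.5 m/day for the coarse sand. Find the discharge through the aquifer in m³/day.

19700

Cross-sectional area A = 721 × 11.3 = 8147 m².
Hydraulic gradient i = Δh / L = 14.5 / 393 = 0.03690.
Darcy's law: Q = K · A · i = 65.50 × 8147 × 0.03690 = 19689 m³/day.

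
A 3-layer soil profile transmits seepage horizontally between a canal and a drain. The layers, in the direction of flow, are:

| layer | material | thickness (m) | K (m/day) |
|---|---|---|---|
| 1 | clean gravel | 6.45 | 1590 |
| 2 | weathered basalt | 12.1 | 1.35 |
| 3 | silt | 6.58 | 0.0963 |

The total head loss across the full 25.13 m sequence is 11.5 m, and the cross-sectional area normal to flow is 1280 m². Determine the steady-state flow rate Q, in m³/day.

190

Flow is perpendicular to layering, so the layers act in series and the equivalent K is the thickness-weighted harmonic mean.
Total thickness L = 6.45 + 12.1 + 6.58 = 25.13 m.
Σ(b_i/K_i) = 6.45/1590 + 12.1/1.35 + 6.58/0.0963 = 77.30 d.
K_eq = L / Σ(b_i/K_i) = 25.13 / 77.30 = 0.3251 m/day.
Q = K_eq · A · (Δh/L) = 0.3251 × 1280 × (11.5/25.13) = 190.4 m³/day.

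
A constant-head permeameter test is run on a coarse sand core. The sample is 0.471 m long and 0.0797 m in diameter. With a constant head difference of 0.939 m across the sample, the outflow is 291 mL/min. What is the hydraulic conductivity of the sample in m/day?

Cross-sectional area A = π·(d/2)² = π × (0.0797/2)² = 0.004989 m².
Convert discharge: 291 mL/min = 4.850e-06 m³/s.
Darcy's law rearranged: K = Q·L / (A·Δh) = 4.850e-06 × 0.471 / (0.004989 × 0.939) = 0.0004876 m/s = 42.13 m/day.

42.1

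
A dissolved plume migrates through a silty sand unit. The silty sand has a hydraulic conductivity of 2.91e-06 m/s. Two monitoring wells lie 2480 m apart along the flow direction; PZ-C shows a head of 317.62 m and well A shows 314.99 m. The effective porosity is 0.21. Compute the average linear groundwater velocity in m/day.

0.00127

Convert K: 2.91e-06 m/s × 86400 = 0.2514 m/day.
Hydraulic gradient i = (317.62 − 314.99) / 2480 = 2.63 / 2480 = 0.001060.
Darcy flux q = K · i = 0.2514 × 0.001060 = 0.0002666 m/day.
Seepage velocity v = q / n_e = 0.0002666 / 0.21 = 0.001270 m/day.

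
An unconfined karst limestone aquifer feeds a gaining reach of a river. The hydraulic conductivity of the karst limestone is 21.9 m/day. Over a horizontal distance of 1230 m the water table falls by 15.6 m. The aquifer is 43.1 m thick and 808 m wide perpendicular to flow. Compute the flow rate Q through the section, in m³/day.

9670

Cross-sectional area A = 808 × 43.1 = 34825 m².
Hydraulic gradient i = Δh / L = 15.6 / 1230 = 0.01268.
Darcy's law: Q = K · A · i = 21.90 × 34825 × 0.01268 = 9673 m³/day.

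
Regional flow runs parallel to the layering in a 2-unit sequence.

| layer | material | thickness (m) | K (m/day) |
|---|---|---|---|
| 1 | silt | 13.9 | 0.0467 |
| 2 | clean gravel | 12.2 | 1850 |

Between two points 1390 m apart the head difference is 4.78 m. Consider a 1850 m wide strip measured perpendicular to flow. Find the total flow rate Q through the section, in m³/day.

144000

Flow is parallel to layering, so each bed carries its own Darcy discharge and the transmissivities add.
Σ(K_i·b_i) = 0.0467×13.9 + 1850×12.2 = 22571 m²/day.
Hydraulic gradient i = Δh / L = 4.78 / 1390 = 0.003439.
Q = Σ(K_i·b_i) · W · i = 22571 × 1850 × 0.003439 = 1.436e+05 m³/day.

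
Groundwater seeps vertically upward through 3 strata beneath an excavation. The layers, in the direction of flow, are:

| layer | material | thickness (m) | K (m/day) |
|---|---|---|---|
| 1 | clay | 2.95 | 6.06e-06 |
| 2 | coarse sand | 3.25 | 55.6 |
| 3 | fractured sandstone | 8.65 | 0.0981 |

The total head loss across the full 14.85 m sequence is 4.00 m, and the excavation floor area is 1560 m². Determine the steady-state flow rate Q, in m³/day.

Flow is perpendicular to layering, so the layers act in series and the equivalent K is the thickness-weighted harmonic mean.
Total thickness L = 2.95 + 3.25 + 8.65 = 14.85 m.
Σ(b_i/K_i) = 2.95/6.06e-06 + 3.25/55.6 + 8.65/0.0981 = 4.869e+05 d.
K_eq = L / Σ(b_i/K_i) = 14.85 / 4.869e+05 = 3.050e-05 m/day.
Q = K_eq · A · (Δh/L) = 3.050e-05 × 1560 × (4.00/14.85) = 0.01282 m³/day.

0.0128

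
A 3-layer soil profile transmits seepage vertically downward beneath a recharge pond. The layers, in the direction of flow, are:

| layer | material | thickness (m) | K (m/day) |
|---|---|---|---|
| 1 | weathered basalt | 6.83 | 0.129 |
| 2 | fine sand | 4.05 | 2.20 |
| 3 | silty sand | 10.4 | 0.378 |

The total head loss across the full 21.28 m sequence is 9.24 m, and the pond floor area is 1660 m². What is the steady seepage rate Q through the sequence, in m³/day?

Flow is perpendicular to layering, so the layers act in series and the equivalent K is the thickness-weighted harmonic mean.
Total thickness L = 6.83 + 4.05 + 10.4 = 21.28 m.
Σ(b_i/K_i) = 6.83/0.129 + 4.05/2.20 + 10.4/0.378 = 82.30 d.
K_eq = L / Σ(b_i/K_i) = 21.28 / 82.30 = 0.2586 m/day.
Q = K_eq · A · (Δh/L) = 0.2586 × 1660 × (9.24/21.28) = 186.4 m³/day.

186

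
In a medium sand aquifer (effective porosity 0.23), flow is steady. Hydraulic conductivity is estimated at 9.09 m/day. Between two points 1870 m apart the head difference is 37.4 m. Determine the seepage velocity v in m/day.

0.790

Hydraulic gradient i = Δh / L = 37.4 / 1870 = 0.02000.
Darcy flux q = K · i = 9.090 × 0.02000 = 0.1818 m/day.
Seepage velocity v = q / n_e = 0.1818 / 0.23 = 0.7904 m/day.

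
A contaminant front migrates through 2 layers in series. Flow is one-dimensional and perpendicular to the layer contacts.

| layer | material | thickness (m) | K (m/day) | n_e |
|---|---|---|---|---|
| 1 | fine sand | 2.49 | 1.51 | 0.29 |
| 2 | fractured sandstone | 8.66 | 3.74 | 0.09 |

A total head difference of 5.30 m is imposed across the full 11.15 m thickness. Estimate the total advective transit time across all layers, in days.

1.12

With flow normal to the layers, continuity requires the same specific discharge q through every layer.
Σ(b_i/K_i) = 2.49/1.51 + 8.66/3.74 = 3.965 d.
q = Δh / Σ(b_i/K_i) = 5.30 / 3.965 = 1.337 m/day.
In each layer the seepage velocity is v_i = q/n_i, so the layer transit time is t_i = b_i·n_i / q:
  layer 1 (fine sand): t_1 = 2.49 × 0.29 / 1.337 = 0.5401 d
  layer 2 (fractured sandstone): t_2 = 8.66 × 0.09 / 1.337 = 0.5830 d
Total t = Σ t_i = 1.123 days.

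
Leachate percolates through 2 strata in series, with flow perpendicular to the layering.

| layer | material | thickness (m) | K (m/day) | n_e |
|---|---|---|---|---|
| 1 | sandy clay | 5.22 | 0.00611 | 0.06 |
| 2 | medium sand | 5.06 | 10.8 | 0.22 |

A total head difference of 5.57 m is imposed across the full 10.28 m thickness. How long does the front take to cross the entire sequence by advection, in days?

219

With flow normal to the layers, continuity requires the same specific discharge q through every layer.
Σ(b_i/K_i) = 5.22/0.00611 + 5.06/10.8 = 854.8 d.
q = Δh / Σ(b_i/K_i) = 5.57 / 854.8 = 0.006516 m/day.
In each layer the seepage velocity is v_i = q/n_i, so the layer transit time is t_i = b_i·n_i / q:
  layer 1 (sandy clay): t_1 = 5.22 × 0.06 / 0.006516 = 48.07 d
  layer 2 (medium sand): t_2 = 5.06 × 0.22 / 0.006516 = 170.8 d
Total t = Σ t_i = 218.9 days.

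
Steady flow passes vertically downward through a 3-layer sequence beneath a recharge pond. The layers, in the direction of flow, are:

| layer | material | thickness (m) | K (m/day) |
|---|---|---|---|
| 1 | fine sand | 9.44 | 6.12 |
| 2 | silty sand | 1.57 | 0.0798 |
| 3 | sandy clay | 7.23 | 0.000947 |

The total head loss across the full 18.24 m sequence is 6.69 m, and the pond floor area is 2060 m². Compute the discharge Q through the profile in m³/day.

Flow is perpendicular to layering, so the layers act in series and the equivalent K is the thickness-weighted harmonic mean.
Total thickness L = 9.44 + 1.57 + 7.23 = 18.24 m.
Σ(b_i/K_i) = 9.44/6.12 + 1.57/0.0798 + 7.23/0.000947 = 7656 d.
K_eq = L / Σ(b_i/K_i) = 18.24 / 7656 = 0.002382 m/day.
Q = K_eq · A · (Δh/L) = 0.002382 × 2060 × (6.69/18.24) = 1.800 m³/day.

1.80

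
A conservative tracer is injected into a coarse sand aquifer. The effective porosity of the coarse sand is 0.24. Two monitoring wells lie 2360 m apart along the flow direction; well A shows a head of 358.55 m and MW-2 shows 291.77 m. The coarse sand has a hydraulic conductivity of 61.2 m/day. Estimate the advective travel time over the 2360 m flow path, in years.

0.895

Hydraulic gradient i = (358.55 − 291.77) / 2360 = 66.78 / 2360 = 0.02830.
Darcy flux q = K · i = 61.20 × 0.02830 = 1.732 m/day.
Seepage velocity v = q / n_e = 1.732 / 0.24 = 7.216 m/day.
Travel time t = L / v = 2360 / 7.216 = 327.1 days = 0.8955 years.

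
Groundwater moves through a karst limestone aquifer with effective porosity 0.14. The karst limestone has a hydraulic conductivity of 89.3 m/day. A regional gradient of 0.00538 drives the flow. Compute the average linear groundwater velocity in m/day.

Hydraulic gradient i = 0.00538.
Darcy flux q = K · i = 89.30 × 0.005380 = 0.4804 m/day.
Seepage velocity v = q / n_e = 0.4804 / 0.14 = 3.432 m/day.

3.43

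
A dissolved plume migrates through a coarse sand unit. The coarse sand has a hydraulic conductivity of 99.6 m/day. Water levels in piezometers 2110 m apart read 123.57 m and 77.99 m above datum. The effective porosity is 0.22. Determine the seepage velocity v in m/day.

9.78

Hydraulic gradient i = (123.57 − 77.99) / 2110 = 45.58 / 2110 = 0.02160.
Darcy flux q = K · i = 99.60 × 0.02160 = 2.152 m/day.
Seepage velocity v = q / n_e = 2.152 / 0.22 = 9.780 m/day.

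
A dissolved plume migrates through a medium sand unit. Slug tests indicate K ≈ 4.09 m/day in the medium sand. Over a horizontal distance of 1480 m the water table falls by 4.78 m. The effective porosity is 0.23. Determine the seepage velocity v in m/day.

Hydraulic gradient i = Δh / L = 4.78 / 1480 = 0.003230.
Darcy flux q = K · i = 4.090 × 0.003230 = 0.01321 m/day.
Seepage velocity v = q / n_e = 0.01321 / 0.23 = 0.05743 m/day.

0.0574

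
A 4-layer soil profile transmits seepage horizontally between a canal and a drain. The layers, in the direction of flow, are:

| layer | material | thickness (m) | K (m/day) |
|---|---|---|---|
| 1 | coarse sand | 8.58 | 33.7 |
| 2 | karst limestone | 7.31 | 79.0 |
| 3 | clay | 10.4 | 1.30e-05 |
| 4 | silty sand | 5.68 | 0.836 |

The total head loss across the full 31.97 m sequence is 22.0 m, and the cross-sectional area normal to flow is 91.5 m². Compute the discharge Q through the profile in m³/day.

Flow is perpendicular to layering, so the layers act in series and the equivalent K is the thickness-weighted harmonic mean.
Total thickness L = 8.58 + 7.31 + 10.4 + 5.68 = 31.97 m.
Σ(b_i/K_i) = 8.58/33.7 + 7.31/79.0 + 10.4/1.30e-05 + 5.68/0.836 = 8.000e+05 d.
K_eq = L / Σ(b_i/K_i) = 31.97 / 8.000e+05 = 3.996e-05 m/day.
Q = K_eq · A · (Δh/L) = 3.996e-05 × 91.5 × (22.0/31.97) = 0.002516 m³/day.

0.00252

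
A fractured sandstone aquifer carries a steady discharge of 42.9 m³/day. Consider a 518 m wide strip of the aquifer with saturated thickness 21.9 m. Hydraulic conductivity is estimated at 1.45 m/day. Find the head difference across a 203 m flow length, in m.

Cross-sectional area A = 518 × 21.9 = 11344 m².
From Q = K·A·i, i = Q / (K·A) = 42.9 / (1.450 × 11344) = 0.002608.
Head loss Δh = i · L = 0.002608 × 203 = 0.5294 m.

0.529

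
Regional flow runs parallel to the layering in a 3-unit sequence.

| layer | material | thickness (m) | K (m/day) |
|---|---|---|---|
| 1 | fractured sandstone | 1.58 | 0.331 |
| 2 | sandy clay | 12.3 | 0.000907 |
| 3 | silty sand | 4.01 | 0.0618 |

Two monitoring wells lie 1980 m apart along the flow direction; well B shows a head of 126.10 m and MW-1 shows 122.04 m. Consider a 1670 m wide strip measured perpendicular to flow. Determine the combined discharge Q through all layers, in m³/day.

2.68

Flow is parallel to layering, so each bed carries its own Darcy discharge and the transmissivities add.
Σ(K_i·b_i) = 0.331×1.58 + 0.000907×12.3 + 0.0618×4.01 = 0.7820 m²/day.
Hydraulic gradient i = (126.10 − 122.04) / 1980 = 4.06 / 1980 = 0.002051.
Q = Σ(K_i·b_i) · W · i = 0.7820 × 1670 × 0.002051 = 2.678 m³/day.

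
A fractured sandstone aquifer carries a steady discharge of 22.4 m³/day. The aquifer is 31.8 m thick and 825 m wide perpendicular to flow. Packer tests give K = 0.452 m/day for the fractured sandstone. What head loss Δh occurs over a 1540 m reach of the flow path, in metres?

2.91

Cross-sectional area A = 825 × 31.8 = 26235 m².
From Q = K·A·i, i = Q / (K·A) = 22.4 / (0.4520 × 26235) = 0.001889.
Head loss Δh = i · L = 0.001889 × 1540 = 2.909 m.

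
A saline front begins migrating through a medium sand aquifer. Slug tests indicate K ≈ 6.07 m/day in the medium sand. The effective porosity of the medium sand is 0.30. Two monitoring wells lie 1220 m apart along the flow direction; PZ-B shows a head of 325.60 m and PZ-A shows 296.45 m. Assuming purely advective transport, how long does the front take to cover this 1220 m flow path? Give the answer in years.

6.91

Hydraulic gradient i = (325.60 − 296.45) / 1220 = 29.15 / 1220 = 0.02389.
Darcy flux q = K · i = 6.070 × 0.02389 = 0.1450 m/day.
Seepage velocity v = q / n_e = 0.1450 / 0.30 = 0.4834 m/day.
Travel time t = L / v = 1220 / 0.4834 = 2524 days = 6.909 years.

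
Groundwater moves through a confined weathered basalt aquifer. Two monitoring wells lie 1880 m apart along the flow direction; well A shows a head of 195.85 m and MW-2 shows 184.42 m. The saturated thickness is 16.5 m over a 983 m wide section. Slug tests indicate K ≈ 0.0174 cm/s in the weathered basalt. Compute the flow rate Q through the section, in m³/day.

Convert K: 0.0174 cm/s × 864 = 15.03 m/day.
Cross-sectional area A = 983 × 16.5 = 16220 m².
Hydraulic gradient i = (195.85 − 184.42) / 1880 = 11.43 / 1880 = 0.006080.
Darcy's law: Q = K · A · i = 15.03 × 16220 × 0.006080 = 1482 m³/day.

1480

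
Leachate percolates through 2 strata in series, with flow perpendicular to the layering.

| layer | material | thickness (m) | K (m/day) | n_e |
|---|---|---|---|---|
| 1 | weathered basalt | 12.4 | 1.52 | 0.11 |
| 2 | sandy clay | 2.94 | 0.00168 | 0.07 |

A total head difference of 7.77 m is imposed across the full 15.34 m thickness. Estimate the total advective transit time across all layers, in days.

With flow normal to the layers, continuity requires the same specific discharge q through every layer.
Σ(b_i/K_i) = 12.4/1.52 + 2.94/0.00168 = 1758 d.
q = Δh / Σ(b_i/K_i) = 7.77 / 1758 = 0.004419 m/day.
In each layer the seepage velocity is v_i = q/n_i, so the layer transit time is t_i = b_i·n_i / q:
  layer 1 (weathered basalt): t_1 = 12.4 × 0.11 / 0.004419 = 308.6 d
  layer 2 (sandy clay): t_2 = 2.94 × 0.07 / 0.004419 = 46.57 d
Total t = Σ t_i = 355.2 days.

355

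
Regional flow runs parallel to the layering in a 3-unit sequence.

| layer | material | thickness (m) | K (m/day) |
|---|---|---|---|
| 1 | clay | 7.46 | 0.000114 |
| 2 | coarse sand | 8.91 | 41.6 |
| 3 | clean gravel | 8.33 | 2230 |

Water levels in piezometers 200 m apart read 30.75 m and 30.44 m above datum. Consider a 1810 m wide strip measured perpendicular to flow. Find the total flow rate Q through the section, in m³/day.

53200

Flow is parallel to layering, so each bed carries its own Darcy discharge and the transmissivities add.
Σ(K_i·b_i) = 0.000114×7.46 + 41.6×8.91 + 2230×8.33 = 18947 m²/day.
Hydraulic gradient i = (30.75 − 30.44) / 200 = 0.31 / 200 = 0.001550.
Q = Σ(K_i·b_i) · W · i = 18947 × 1810 × 0.001550 = 53155 m³/day.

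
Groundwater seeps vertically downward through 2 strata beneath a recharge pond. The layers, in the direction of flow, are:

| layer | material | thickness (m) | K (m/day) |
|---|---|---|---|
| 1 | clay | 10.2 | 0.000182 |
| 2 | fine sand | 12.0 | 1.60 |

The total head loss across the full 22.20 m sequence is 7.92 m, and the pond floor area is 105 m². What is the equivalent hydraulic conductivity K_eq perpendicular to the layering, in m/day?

0.000396

Flow is perpendicular to layering, so the layers act in series and the equivalent K is the thickness-weighted harmonic mean.
Total thickness L = 10.2 + 12.0 = 22.20 m.
Σ(b_i/K_i) = 10.2/0.000182 + 12.0/1.60 = 56051 d.
K_eq = L / Σ(b_i/K_i) = 22.20 / 56051 = 0.0003961 m/day.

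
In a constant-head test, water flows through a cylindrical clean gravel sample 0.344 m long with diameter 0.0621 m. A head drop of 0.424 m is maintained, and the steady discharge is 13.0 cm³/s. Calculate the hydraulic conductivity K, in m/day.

Cross-sectional area A = π·(d/2)² = π × (0.0621/2)² = 0.003029 m².
Convert discharge: 13.0 cm³/s = 1.300e-05 m³/s.
Darcy's law rearranged: K = Q·L / (A·Δh) = 1.300e-05 × 0.344 / (0.003029 × 0.424) = 0.003482 m/s = 300.9 m/day.

301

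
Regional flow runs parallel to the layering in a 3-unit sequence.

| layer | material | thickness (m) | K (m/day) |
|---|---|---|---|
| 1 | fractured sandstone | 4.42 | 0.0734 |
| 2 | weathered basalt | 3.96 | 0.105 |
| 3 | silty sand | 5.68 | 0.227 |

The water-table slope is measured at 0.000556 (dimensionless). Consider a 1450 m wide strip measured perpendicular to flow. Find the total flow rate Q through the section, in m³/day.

1.64

Flow is parallel to layering, so each bed carries its own Darcy discharge and the transmissivities add.
Σ(K_i·b_i) = 0.0734×4.42 + 0.105×3.96 + 0.227×5.68 = 2.030 m²/day.
Hydraulic gradient i = 0.000556.
Q = Σ(K_i·b_i) · W · i = 2.030 × 1450 × 0.0005560 = 1.636 m³/day.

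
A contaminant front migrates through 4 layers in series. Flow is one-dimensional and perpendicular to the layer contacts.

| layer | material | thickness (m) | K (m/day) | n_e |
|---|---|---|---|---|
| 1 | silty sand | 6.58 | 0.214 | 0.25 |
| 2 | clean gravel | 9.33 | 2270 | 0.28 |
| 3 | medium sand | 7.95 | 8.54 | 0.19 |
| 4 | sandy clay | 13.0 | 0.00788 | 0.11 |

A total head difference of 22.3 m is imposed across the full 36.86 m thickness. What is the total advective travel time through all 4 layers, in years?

1.49

With flow normal to the layers, continuity requires the same specific discharge q through every layer.
Σ(b_i/K_i) = 6.58/0.214 + 9.33/2270 + 7.95/8.54 + 13.0/0.00788 = 1681 d.
q = Δh / Σ(b_i/K_i) = 22.3 / 1681 = 0.01326 m/day.
In each layer the seepage velocity is v_i = q/n_i, so the layer transit time is t_i = b_i·n_i / q:
  layer 1 (silty sand): t_1 = 6.58 × 0.25 / 0.01326 = 124.0 d
  layer 2 (clean gravel): t_2 = 9.33 × 0.28 / 0.01326 = 197.0 d
  layer 3 (medium sand): t_3 = 7.95 × 0.19 / 0.01326 = 113.9 d
  layer 4 (sandy clay): t_4 = 13.0 × 0.11 / 0.01326 = 107.8 d
Total t = Σ t_i = 542.7 days = 1.486 years.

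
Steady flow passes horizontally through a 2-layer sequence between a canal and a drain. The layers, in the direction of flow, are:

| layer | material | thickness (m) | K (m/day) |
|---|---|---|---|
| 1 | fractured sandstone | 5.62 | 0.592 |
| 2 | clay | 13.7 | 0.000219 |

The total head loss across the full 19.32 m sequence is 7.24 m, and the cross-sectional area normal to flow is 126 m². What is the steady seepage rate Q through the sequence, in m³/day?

0.0146

Flow is perpendicular to layering, so the layers act in series and the equivalent K is the thickness-weighted harmonic mean.
Total thickness L = 5.62 + 13.7 = 19.32 m.
Σ(b_i/K_i) = 5.62/0.592 + 13.7/0.000219 = 62567 d.
K_eq = L / Σ(b_i/K_i) = 19.32 / 62567 = 0.0003088 m/day.
Q = K_eq · A · (Δh/L) = 0.0003088 × 126 × (7.24/19.32) = 0.01458 m³/day.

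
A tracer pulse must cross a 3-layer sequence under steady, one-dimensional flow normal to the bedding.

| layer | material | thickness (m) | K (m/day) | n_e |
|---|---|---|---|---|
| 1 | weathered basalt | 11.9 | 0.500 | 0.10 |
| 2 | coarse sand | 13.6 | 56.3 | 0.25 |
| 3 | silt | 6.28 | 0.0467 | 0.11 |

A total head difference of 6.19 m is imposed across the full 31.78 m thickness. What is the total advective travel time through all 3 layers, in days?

With flow normal to the layers, continuity requires the same specific discharge q through every layer.
Σ(b_i/K_i) = 11.9/0.500 + 13.6/56.3 + 6.28/0.0467 = 158.5 d.
q = Δh / Σ(b_i/K_i) = 6.19 / 158.5 = 0.03905 m/day.
In each layer the seepage velocity is v_i = q/n_i, so the layer transit time is t_i = b_i·n_i / q:
  layer 1 (weathered basalt): t_1 = 11.9 × 0.10 / 0.03905 = 30.47 d
  layer 2 (coarse sand): t_2 = 13.6 × 0.25 / 0.03905 = 87.07 d
  layer 3 (silt): t_3 = 6.28 × 0.11 / 0.03905 = 17.69 d
Total t = Σ t_i = 135.2 days.

135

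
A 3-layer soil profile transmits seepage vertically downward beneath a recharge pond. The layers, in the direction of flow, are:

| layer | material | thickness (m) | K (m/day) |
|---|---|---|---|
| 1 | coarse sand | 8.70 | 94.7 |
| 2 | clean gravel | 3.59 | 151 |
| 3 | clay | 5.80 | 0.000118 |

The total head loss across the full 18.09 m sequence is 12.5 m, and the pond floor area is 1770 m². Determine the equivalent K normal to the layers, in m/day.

Flow is perpendicular to layering, so the layers act in series and the equivalent K is the thickness-weighted harmonic mean.
Total thickness L = 8.70 + 3.59 + 5.80 = 18.09 m.
Σ(b_i/K_i) = 8.70/94.7 + 3.59/151 + 5.80/0.000118 = 49153 d.
K_eq = L / Σ(b_i/K_i) = 18.09 / 49153 = 0.0003680 m/day.

0.000368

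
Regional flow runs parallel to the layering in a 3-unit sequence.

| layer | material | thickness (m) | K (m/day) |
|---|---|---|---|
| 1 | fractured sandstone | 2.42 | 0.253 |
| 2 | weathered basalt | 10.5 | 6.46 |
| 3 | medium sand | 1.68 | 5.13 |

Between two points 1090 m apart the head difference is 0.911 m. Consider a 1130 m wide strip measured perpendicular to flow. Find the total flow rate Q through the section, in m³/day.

72.8

Flow is parallel to layering, so each bed carries its own Darcy discharge and the transmissivities add.
Σ(K_i·b_i) = 0.253×2.42 + 6.46×10.5 + 5.13×1.68 = 77.06 m²/day.
Hydraulic gradient i = Δh / L = 0.911 / 1090 = 0.0008358.
Q = Σ(K_i·b_i) · W · i = 77.06 × 1130 × 0.0008358 = 72.78 m³/day.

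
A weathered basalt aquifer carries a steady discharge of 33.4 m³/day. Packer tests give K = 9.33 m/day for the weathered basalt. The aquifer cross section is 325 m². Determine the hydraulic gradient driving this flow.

0.0110

From Q = K·A·i, i = Q / (K·A) = 33.4 / (9.330 × 325.0) = 0.01101.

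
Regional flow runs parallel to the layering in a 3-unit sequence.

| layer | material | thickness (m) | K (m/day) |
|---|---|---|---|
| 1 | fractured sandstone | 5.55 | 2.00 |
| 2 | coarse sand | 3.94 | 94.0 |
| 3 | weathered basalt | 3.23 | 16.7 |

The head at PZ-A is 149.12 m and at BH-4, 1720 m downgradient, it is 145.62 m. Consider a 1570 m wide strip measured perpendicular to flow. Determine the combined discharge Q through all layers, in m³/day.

1390

Flow is parallel to layering, so each bed carries its own Darcy discharge and the transmissivities add.
Σ(K_i·b_i) = 2.00×5.55 + 94.0×3.94 + 16.7×3.23 = 435.4 m²/day.
Hydraulic gradient i = (149.12 − 145.62) / 1720 = 3.5 / 1720 = 0.002035.
Q = Σ(K_i·b_i) · W · i = 435.4 × 1570 × 0.002035 = 1391 m³/day.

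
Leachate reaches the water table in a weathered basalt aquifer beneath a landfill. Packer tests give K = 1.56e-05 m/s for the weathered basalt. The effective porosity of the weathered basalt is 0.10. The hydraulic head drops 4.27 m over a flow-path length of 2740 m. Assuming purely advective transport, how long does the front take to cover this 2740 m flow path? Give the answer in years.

357

Convert K: 1.56e-05 m/s × 86400 = 1.348 m/day.
Hydraulic gradient i = Δh / L = 4.27 / 2740 = 0.001558.
Darcy flux q = K · i = 1.348 × 0.001558 = 0.002100 m/day.
Seepage velocity v = q / n_e = 0.002100 / 0.10 = 0.02100 m/day.
Travel time t = L / v = 2740 / 0.02100 = 1.304e+05 days = 357.1 years.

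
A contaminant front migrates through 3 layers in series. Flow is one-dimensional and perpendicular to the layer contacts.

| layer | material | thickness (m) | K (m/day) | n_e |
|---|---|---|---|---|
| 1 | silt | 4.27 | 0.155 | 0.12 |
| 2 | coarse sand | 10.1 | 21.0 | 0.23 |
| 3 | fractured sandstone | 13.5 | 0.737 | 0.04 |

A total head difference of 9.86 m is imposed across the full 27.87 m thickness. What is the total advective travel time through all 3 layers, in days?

15.9

With flow normal to the layers, continuity requires the same specific discharge q through every layer.
Σ(b_i/K_i) = 4.27/0.155 + 10.1/21.0 + 13.5/0.737 = 46.35 d.
q = Δh / Σ(b_i/K_i) = 9.86 / 46.35 = 0.2127 m/day.
In each layer the seepage velocity is v_i = q/n_i, so the layer transit time is t_i = b_i·n_i / q:
  layer 1 (silt): t_1 = 4.27 × 0.12 / 0.2127 = 2.409 d
  layer 2 (coarse sand): t_2 = 10.1 × 0.23 / 0.2127 = 10.92 d
  layer 3 (fractured sandstone): t_3 = 13.5 × 0.04 / 0.2127 = 2.538 d
Total t = Σ t_i = 15.87 days.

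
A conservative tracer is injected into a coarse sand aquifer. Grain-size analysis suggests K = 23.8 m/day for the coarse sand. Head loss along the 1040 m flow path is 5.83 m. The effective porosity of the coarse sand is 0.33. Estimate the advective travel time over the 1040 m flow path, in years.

Hydraulic gradient i = Δh / L = 5.83 / 1040 = 0.005606.
Darcy flux q = K · i = 23.80 × 0.005606 = 0.1334 m/day.
Seepage velocity v = q / n_e = 0.1334 / 0.33 = 0.4043 m/day.
Travel time t = L / v = 1040 / 0.4043 = 2572 days = 7.043 years.

7.04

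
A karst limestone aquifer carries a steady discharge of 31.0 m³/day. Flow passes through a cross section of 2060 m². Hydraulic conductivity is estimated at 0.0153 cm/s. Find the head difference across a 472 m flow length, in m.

Convert K: 0.0153 cm/s × 864 = 13.22 m/day.
From Q = K·A·i, i = Q / (K·A) = 31.0 / (13.22 × 2060) = 0.001138.
Head loss Δh = i · L = 0.001138 × 472 = 0.5373 m.

0.537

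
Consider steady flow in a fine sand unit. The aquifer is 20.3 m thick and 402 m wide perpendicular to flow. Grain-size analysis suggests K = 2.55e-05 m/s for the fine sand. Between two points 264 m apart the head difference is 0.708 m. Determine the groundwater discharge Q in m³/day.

48.2

Convert K: 2.55e-05 m/s × 86400 = 2.203 m/day.
Cross-sectional area A = 402 × 20.3 = 8161 m².
Hydraulic gradient i = Δh / L = 0.708 / 264 = 0.002682.
Darcy's law: Q = K · A · i = 2.203 × 8161 × 0.002682 = 48.22 m³/day.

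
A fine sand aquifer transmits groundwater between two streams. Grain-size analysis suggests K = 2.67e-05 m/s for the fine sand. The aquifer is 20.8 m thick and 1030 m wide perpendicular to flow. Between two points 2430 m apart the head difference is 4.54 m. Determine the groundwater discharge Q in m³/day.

Convert K: 2.67e-05 m/s × 86400 = 2.307 m/day.
Cross-sectional area A = 1030 × 20.8 = 21424 m².
Hydraulic gradient i = Δh / L = 4.54 / 2430 = 0.001868.
Darcy's law: Q = K · A · i = 2.307 × 21424 × 0.001868 = 92.34 m³/day.

92.3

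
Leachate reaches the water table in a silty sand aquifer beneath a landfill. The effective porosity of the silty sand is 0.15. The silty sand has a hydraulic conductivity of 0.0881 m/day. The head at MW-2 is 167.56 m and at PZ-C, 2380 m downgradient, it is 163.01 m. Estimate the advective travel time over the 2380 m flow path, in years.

5800

Hydraulic gradient i = (167.56 − 163.01) / 2380 = 4.55 / 2380 = 0.001912.
Darcy flux q = K · i = 0.08810 × 0.001912 = 0.0001684 m/day.
Seepage velocity v = q / n_e = 0.0001684 / 0.15 = 0.001123 m/day.
Travel time t = L / v = 2380 / 0.001123 = 2.120e+06 days = 5803 years.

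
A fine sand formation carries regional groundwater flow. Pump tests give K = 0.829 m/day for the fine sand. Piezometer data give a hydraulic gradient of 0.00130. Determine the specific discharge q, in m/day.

0.00108

Hydraulic gradient i = 0.00130.
Specific discharge q = K · i = 0.8290 × 0.001300 = 0.001078 m/day.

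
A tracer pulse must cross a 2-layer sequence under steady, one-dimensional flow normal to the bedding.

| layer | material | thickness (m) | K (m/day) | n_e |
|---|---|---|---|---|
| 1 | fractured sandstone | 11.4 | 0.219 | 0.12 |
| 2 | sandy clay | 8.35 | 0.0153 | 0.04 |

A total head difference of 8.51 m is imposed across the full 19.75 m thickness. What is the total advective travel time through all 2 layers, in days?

120

With flow normal to the layers, continuity requires the same specific discharge q through every layer.
Σ(b_i/K_i) = 11.4/0.219 + 8.35/0.0153 = 597.8 d.
q = Δh / Σ(b_i/K_i) = 8.51 / 597.8 = 0.01424 m/day.
In each layer the seepage velocity is v_i = q/n_i, so the layer transit time is t_i = b_i·n_i / q:
  layer 1 (fractured sandstone): t_1 = 11.4 × 0.12 / 0.01424 = 96.10 d
  layer 2 (sandy clay): t_2 = 8.35 × 0.04 / 0.01424 = 23.46 d
Total t = Σ t_i = 119.6 days.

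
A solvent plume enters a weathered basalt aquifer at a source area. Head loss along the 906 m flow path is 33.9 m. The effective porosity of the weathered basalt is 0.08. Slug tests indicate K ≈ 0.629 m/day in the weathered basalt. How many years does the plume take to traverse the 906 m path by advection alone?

8.43

Hydraulic gradient i = Δh / L = 33.9 / 906 = 0.03742.
Darcy flux q = K · i = 0.6290 × 0.03742 = 0.02354 m/day.
Seepage velocity v = q / n_e = 0.02354 / 0.08 = 0.2942 m/day.
Travel time t = L / v = 906 / 0.2942 = 3080 days = 8.432 years.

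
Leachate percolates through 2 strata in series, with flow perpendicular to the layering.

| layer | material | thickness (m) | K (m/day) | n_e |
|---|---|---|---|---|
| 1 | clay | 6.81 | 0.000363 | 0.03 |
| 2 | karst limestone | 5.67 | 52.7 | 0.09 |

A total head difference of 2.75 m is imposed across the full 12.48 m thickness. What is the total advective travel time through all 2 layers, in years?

13.3

With flow normal to the layers, continuity requires the same specific discharge q through every layer.
Σ(b_i/K_i) = 6.81/0.000363 + 5.67/52.7 = 18760 d.
q = Δh / Σ(b_i/K_i) = 2.75 / 18760 = 0.0001466 m/day.
In each layer the seepage velocity is v_i = q/n_i, so the layer transit time is t_i = b_i·n_i / q:
  layer 1 (clay): t_1 = 6.81 × 0.03 / 0.0001466 = 1394 d
  layer 2 (karst limestone): t_2 = 5.67 × 0.09 / 0.0001466 = 3481 d
Total t = Σ t_i = 4875 days = 13.35 years.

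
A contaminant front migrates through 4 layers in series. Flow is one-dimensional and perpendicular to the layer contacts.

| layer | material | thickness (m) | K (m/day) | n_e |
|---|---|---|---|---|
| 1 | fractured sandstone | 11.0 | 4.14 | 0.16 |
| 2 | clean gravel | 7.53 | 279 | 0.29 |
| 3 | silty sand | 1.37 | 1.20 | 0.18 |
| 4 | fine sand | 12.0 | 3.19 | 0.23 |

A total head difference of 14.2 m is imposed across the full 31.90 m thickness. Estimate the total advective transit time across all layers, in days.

With flow normal to the layers, continuity requires the same specific discharge q through every layer.
Σ(b_i/K_i) = 11.0/4.14 + 7.53/279 + 1.37/1.20 + 12.0/3.19 = 7.587 d.
q = Δh / Σ(b_i/K_i) = 14.2 / 7.587 = 1.872 m/day.
In each layer the seepage velocity is v_i = q/n_i, so the layer transit time is t_i = b_i·n_i / q:
  layer 1 (fractured sandstone): t_1 = 11.0 × 0.16 / 1.872 = 0.9404 d
  layer 2 (clean gravel): t_2 = 7.53 × 0.29 / 1.872 = 1.167 d
  layer 3 (silty sand): t_3 = 1.37 × 0.18 / 1.872 = 0.1318 d
  layer 4 (fine sand): t_4 = 12.0 × 0.23 / 1.872 = 1.475 d
Total t = Σ t_i = 3.714 days.

3.71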